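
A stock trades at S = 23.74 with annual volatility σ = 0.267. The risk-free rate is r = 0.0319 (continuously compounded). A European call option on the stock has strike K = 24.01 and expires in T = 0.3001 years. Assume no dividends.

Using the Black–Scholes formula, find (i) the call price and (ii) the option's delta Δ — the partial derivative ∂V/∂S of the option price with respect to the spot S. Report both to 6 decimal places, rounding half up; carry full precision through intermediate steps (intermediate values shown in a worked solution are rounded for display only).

price = 1.364716
Δ = 0.524426

σ√T = 0.267·√0.3001 = 0.146266
d₁ = (ln(S/K) + (r+σ²/2)T) / (σ√T) = (ln(23.74/24.01) + (0.0319+0.267²/2)·0.3001) / 0.146266 = (-0.011309 + 0.020270) / 0.146266 = 0.061266
d₂ = d₁ − σ√T = 0.061266 − 0.146266 = -0.085001
e^{−rT} = e^{−0.0319·0.3001} = 0.990472
N(d₁) = 0.524426,  N(d₂) = 0.466130
Call price V = S·N(d₁) − K·e^{−rT}·N(d₂) = 12.449876 − 11.085161 = 1.364716
Δ = N(d₁) = 0.524426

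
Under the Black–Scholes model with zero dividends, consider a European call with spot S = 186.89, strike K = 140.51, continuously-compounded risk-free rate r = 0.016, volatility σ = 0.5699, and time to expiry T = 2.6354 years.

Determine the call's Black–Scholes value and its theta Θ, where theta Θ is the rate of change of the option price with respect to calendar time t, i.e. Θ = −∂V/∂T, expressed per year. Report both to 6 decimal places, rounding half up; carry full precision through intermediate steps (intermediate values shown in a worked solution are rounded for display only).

σ√T = 0.5699·√2.6354 = 0.925171
d₁ = (ln(S/K) + (r+σ²/2)T) / (σ√T) = (ln(186.89/140.51) + (0.016+0.5699²/2)·2.6354) / 0.925171 = (0.285242 + 0.470137) / 0.925171 = 0.816475
d₂ = d₁ − σ√T = 0.816475 − 0.925171 = -0.108696
e^{−rT} = e^{−0.016·2.6354} = 0.958710
N(d₁) = 0.792886,  N(d₂) = 0.456722
Call price V = S·N(d₁) − K·e^{−rT}·N(d₂) = 148.182395 − 61.524241 = 86.658154
φ(d₁) = (1/√(2π))·e^{−d₁²/2} = 0.285860
Θ = −S·φ(d₁)·σ/(2√T) − r·K·e^{−rT}·N(d₂) = −9.377444 − 0.984388 = -10.361832

price = 86.658154
Θ = -10.361832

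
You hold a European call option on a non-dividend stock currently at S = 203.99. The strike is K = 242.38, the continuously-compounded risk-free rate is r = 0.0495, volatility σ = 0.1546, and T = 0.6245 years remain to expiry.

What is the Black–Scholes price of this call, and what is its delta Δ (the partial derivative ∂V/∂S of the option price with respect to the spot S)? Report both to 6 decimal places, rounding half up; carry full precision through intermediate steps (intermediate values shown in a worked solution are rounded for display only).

σ√T = 0.1546·√0.6245 = 0.122173
d₁ = (ln(S/K) + (r+σ²/2)T) / (σ√T) = (ln(203.99/242.38) + (0.0495+0.1546²/2)·0.6245) / 0.122173 = (-0.172436 + 0.038376) / 0.122173 = -1.097294
d₂ = d₁ − σ√T = -1.097294 − 0.122173 = -1.219467
e^{−rT} = e^{−0.0495·0.6245} = 0.969560
N(d₁) = 0.136256,  N(d₂) = 0.111333
Call price V = S·N(d₁) − K·e^{−rT}·N(d₂) = 27.794939 − 26.163574 = 1.631365
Δ = N(d₁) = 0.136256

price = 1.631365
Δ = 0.136256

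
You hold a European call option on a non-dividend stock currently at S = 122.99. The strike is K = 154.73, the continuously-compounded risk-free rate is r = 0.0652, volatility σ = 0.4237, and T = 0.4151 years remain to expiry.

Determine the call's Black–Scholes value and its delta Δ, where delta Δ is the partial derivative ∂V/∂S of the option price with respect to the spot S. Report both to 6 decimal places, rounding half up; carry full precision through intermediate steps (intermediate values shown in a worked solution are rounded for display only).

price = 4.915598
Δ = 0.272468

σ√T = 0.4237·√0.4151 = 0.272983
d₁ = (ln(S/K) + (r+σ²/2)T) / (σ√T) = (ln(122.99/154.73) + (0.0652+0.4237²/2)·0.4151) / 0.272983 = (-0.229579 + 0.064324) / 0.272983 = -0.605366
d₂ = d₁ − σ√T = -0.605366 − 0.272983 = -0.878349
e^{−rT} = e^{−0.0652·0.4151} = 0.973298
N(d₁) = 0.272468,  N(d₂) = 0.189877
Call price V = S·N(d₁) − K·e^{−rT}·N(d₂) = 33.510825 − 28.595227 = 4.915598
Δ = N(d₁) = 0.272468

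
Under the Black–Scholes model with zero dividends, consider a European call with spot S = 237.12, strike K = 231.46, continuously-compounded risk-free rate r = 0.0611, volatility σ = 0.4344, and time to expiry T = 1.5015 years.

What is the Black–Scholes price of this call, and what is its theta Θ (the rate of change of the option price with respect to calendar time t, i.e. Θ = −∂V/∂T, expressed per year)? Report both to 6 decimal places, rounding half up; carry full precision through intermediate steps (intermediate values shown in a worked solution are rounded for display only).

σ√T = 0.4344·√1.5015 = 0.532295
d₁ = (ln(S/K) + (r+σ²/2)T) / (σ√T) = (ln(237.12/231.46) + (0.0611+0.4344²/2)·1.5015) / 0.532295 = (0.024159 + 0.233411) / 0.532295 = 0.483886
d₂ = d₁ − σ√T = 0.483886 − 0.532295 = -0.048409
e^{−rT} = e^{−0.0611·1.5015} = 0.912341
N(d₁) = 0.685766,  N(d₂) = 0.480695
Call price V = S·N(d₁) − K·e^{−rT}·N(d₂) = 162.608949 − 101.508549 = 61.100400
φ(d₁) = (1/√(2π))·e^{−d₁²/2} = 0.354867
Θ = −S·φ(d₁)·σ/(2√T) − r·K·e^{−rT}·N(d₂) = −14.915279 − 6.202172 = -21.117452

price = 61.100400
Θ = -21.117452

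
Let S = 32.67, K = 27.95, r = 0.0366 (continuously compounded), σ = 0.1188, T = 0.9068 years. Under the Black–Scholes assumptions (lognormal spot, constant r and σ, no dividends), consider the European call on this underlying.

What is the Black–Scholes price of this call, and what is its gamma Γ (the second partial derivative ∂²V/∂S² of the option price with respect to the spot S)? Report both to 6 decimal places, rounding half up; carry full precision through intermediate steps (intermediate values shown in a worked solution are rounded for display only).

σ√T = 0.1188·√0.9068 = 0.113129
d₁ = (ln(S/K) + (r+σ²/2)T) / (σ√T) = (ln(32.67/27.95) + (0.0366+0.1188²/2)·0.9068) / 0.113129 = (0.156040 + 0.039588) / 0.113129 = 1.729254
d₂ = d₁ − σ√T = 1.729254 − 0.113129 = 1.616125
e^{−rT} = e^{−0.0366·0.9068} = 0.967356
N(d₁) = 0.958118,  N(d₂) = 0.946966
Call price V = S·N(d₁) − K·e^{−rT}·N(d₂) = 31.301720 − 25.603693 = 5.698026
φ(d₁) = (1/√(2π))·e^{−d₁²/2} = 0.089448
Γ = φ(d₁) / (S·σ·√T) = 0.024202

price = 5.698026
Γ = 0.024202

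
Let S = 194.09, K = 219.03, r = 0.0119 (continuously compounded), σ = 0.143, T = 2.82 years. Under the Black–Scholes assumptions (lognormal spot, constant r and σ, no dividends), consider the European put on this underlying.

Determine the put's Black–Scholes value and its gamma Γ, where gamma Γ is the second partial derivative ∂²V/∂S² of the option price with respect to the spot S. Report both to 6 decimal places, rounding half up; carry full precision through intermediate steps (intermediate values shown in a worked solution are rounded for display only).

price = 29.513214
Γ = 0.008309

σ√T = 0.143·√2.82 = 0.240138
d₁ = (ln(S/K) + (r+σ²/2)T) / (σ√T) = (ln(194.09/219.03) + (0.0119+0.143²/2)·2.82) / 0.240138 = (-0.120887 + 0.062391) / 0.240138 = -0.243592
d₂ = d₁ − σ√T = -0.243592 − 0.240138 = -0.483730
e^{−rT} = e^{−0.0119·2.82} = 0.966999
N(−d₁) = 0.596227,  N(−d₂) = 0.685711
Put price V = K·e^{−rT}·N(−d₂) − S·N(−d₁) = 145.234830 − 115.721616 = 29.513214
φ(d₁) = (1/√(2π))·e^{−d₁²/2} = 0.387280
Γ = φ(d₁) / (S·σ·√T) = 0.008309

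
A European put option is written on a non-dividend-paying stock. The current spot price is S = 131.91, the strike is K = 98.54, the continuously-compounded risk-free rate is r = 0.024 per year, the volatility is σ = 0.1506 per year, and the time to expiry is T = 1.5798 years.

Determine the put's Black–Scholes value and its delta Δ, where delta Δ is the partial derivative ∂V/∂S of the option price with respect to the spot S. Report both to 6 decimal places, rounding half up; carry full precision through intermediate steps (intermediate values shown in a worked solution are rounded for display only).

σ√T = 0.1506·√1.5798 = 0.189289
d₁ = (ln(S/K) + (r+σ²/2)T) / (σ√T) = (ln(131.91/98.54) + (0.024+0.1506²/2)·1.5798) / 0.189289 = (0.291657 + 0.055830) / 0.189289 = 1.835750
d₂ = d₁ − σ√T = 1.835750 − 0.189289 = 1.646460
e^{−rT} = e^{−0.024·1.5798} = 0.962795
N(−d₁) = 0.033197,  N(−d₂) = 0.049835
Put price V = K·e^{−rT}·N(−d₂) − S·N(−d₁) = 4.727988 − 4.379062 = 0.348926
Δ = −N(−d₁) = -0.033197

price = 0.348926
Δ = -0.033197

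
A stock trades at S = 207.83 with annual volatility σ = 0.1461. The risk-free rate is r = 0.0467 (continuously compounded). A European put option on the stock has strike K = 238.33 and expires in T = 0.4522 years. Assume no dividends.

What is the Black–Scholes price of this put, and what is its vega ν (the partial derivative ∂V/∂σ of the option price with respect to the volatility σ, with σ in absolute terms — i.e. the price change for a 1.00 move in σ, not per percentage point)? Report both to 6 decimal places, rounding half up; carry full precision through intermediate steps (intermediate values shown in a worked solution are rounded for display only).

σ√T = 0.1461·√0.4522 = 0.098246
d₁ = (ln(S/K) + (r+σ²/2)T) / (σ√T) = (ln(207.83/238.33) + (0.0467+0.1461²/2)·0.4522) / 0.098246 = (-0.136936 + 0.025944) / 0.098246 = -1.129733
d₂ = d₁ − σ√T = -1.129733 − 0.098246 = -1.227979
e^{−rT} = e^{−0.0467·0.4522} = 0.979104
N(−d₁) = 0.870706,  N(−d₂) = 0.890273
Put price V = K·e^{−rT}·N(−d₂) − S·N(−d₁) = 207.744929 − 180.958765 = 26.786165
φ(d₁) = (1/√(2π))·e^{−d₁²/2} = 0.210749
ν = S·φ(d₁)·√T = 29.453650

price = 26.786165
ν = 29.453650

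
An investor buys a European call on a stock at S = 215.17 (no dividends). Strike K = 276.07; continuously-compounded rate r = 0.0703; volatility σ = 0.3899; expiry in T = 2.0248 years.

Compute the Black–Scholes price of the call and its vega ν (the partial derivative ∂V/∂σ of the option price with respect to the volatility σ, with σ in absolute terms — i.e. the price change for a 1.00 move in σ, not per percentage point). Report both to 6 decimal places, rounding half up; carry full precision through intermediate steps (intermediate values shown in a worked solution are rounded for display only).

price = 38.431924
ν = 121.709055

σ√T = 0.3899·√2.0248 = 0.554810
d₁ = (ln(S/K) + (r+σ²/2)T) / (σ√T) = (ln(215.17/276.07) + (0.0703+0.3899²/2)·2.0248) / 0.554810 = (-0.249226 + 0.296251) / 0.554810 = 0.084758
d₂ = d₁ − σ√T = 0.084758 − 0.554810 = -0.470052
e^{−rT} = e^{−0.0703·2.0248} = 0.867323
N(d₁) = 0.533773,  N(d₂) = 0.319159
Call price V = S·N(d₁) − K·e^{−rT}·N(d₂) = 114.851943 − 76.420019 = 38.431924
φ(d₁) = (1/√(2π))·e^{−d₁²/2} = 0.397512
ν = S·φ(d₁)·√T = 121.709055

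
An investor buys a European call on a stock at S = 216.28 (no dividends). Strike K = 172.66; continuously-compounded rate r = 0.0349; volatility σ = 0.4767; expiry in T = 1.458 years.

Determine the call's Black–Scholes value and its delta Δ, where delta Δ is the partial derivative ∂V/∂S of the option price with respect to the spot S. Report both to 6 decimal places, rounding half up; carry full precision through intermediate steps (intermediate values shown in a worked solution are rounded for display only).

price = 73.864638
Δ = 0.778617

σ√T = 0.4767·√1.458 = 0.575604
d₁ = (ln(S/K) + (r+σ²/2)T) / (σ√T) = (ln(216.28/172.66) + (0.0349+0.4767²/2)·1.458) / 0.575604 = (0.225250 + 0.216544) / 0.575604 = 0.767531
d₂ = d₁ − σ√T = 0.767531 − 0.575604 = 0.191926
e^{−rT} = e^{−0.0349·1.458} = 0.950389
N(d₁) = 0.778617,  N(d₂) = 0.576100
Call price V = S·N(d₁) − K·e^{−rT}·N(d₂) = 168.399272 − 94.534635 = 73.864638
Δ = N(d₁) = 0.778617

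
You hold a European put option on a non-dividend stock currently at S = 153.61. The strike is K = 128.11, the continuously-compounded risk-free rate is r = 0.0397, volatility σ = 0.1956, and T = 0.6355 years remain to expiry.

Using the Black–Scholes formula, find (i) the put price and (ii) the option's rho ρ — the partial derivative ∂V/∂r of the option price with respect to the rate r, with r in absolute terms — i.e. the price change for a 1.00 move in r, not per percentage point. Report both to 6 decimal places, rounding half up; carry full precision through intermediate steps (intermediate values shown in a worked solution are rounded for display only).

σ√T = 0.1956·√0.6355 = 0.155929
d₁ = (ln(S/K) + (r+σ²/2)T) / (σ√T) = (ln(153.61/128.11) + (0.0397+0.1956²/2)·0.6355) / 0.155929 = (0.181528 + 0.037386) / 0.155929 = 1.403934
d₂ = d₁ − σ√T = 1.403934 − 0.155929 = 1.248005
e^{−rT} = e^{−0.0397·0.6355} = 0.975086
N(−d₁) = 0.080169,  N(−d₂) = 0.106015
Put price V = K·e^{−rT}·N(−d₂) − S·N(−d₁) = 13.243160 − 12.314795 = 0.928364
ρ = −K·T·e^{−rT}·N(−d₂) = -8.416028

price = 0.928364
ρ = -8.416028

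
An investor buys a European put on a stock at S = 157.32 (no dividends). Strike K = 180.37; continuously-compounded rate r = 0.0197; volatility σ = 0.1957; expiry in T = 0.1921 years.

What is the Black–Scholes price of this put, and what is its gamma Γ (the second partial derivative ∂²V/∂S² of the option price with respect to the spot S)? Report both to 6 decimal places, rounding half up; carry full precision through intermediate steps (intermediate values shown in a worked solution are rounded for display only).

σ√T = 0.1957·√0.1921 = 0.085774
d₁ = (ln(S/K) + (r+σ²/2)T) / (σ√T) = (ln(157.32/180.37) + (0.0197+0.1957²/2)·0.1921) / 0.085774 = (-0.136728 + 0.007463) / 0.085774 = -1.507051
d₂ = d₁ − σ√T = -1.507051 − 0.085774 = -1.592824
e^{−rT} = e^{−0.0197·0.1921} = 0.996223
N(−d₁) = 0.934101,  N(−d₂) = 0.944400
Put price V = K·e^{−rT}·N(−d₂) − S·N(−d₁) = 169.698046 − 146.952793 = 22.745254
φ(d₁) = (1/√(2π))·e^{−d₁²/2} = 0.128152
Γ = φ(d₁) / (S·σ·√T) = 0.009497

price = 22.745254
Γ = 0.009497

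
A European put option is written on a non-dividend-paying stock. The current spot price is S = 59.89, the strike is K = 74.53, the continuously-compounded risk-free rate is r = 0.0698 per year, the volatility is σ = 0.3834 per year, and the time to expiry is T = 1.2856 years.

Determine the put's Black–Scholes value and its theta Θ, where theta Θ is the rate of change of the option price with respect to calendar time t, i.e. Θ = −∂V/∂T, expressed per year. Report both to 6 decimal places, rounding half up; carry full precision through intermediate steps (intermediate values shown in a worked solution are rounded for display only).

σ√T = 0.3834·√1.2856 = 0.434715
d₁ = (ln(S/K) + (r+σ²/2)T) / (σ√T) = (ln(59.89/74.53) + (0.0698+0.3834²/2)·1.2856) / 0.434715 = (-0.218692 + 0.184224) / 0.434715 = -0.079290
d₂ = d₁ − σ√T = -0.079290 − 0.434715 = -0.514005
e^{−rT} = e^{−0.0698·1.2856} = 0.914174
N(−d₁) = 0.531599,  N(−d₂) = 0.696376
Put price V = K·e^{−rT}·N(−d₂) − S·N(−d₁) = 47.446423 − 31.837464 = 15.608959
φ(d₁) = (1/√(2π))·e^{−d₁²/2} = 0.397690
Θ = −S·φ(d₁)·σ/(2√T) + r·K·e^{−rT}·N(−d₂) = −4.026877 + 3.311760 = -0.715117

price = 15.608959
Θ = -0.715117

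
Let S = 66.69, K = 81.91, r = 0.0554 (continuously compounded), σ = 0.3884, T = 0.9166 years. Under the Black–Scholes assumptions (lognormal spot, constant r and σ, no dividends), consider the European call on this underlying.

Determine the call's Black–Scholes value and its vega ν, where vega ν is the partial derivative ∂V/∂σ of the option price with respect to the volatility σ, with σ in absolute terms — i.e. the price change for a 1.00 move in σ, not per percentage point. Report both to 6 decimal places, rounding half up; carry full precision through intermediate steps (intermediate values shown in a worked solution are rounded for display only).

price = 5.975435
ν = 24.805060

σ√T = 0.3884·√0.9166 = 0.371851
d₁ = (ln(S/K) + (r+σ²/2)T) / (σ√T) = (ln(66.69/81.91) + (0.0554+0.3884²/2)·0.9166) / 0.371851 = (-0.205566 + 0.119916) / 0.371851 = -0.230334
d₂ = d₁ − σ√T = -0.230334 − 0.371851 = -0.602185
e^{−rT} = e^{−0.0554·0.9166} = 0.950488
N(d₁) = 0.408916,  N(d₂) = 0.273526
Call price V = S·N(d₁) − K·e^{−rT}·N(d₂) = 27.270629 − 21.295194 = 5.975435
φ(d₁) = (1/√(2π))·e^{−d₁²/2} = 0.388499
ν = S·φ(d₁)·√T = 24.805060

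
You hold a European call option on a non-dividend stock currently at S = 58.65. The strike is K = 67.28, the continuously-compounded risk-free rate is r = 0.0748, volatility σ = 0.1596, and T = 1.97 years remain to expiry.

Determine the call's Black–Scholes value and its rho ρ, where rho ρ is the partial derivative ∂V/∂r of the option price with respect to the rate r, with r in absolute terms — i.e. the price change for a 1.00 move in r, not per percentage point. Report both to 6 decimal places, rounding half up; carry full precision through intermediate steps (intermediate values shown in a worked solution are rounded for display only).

σ√T = 0.1596·√1.97 = 0.224009
d₁ = (ln(S/K) + (r+σ²/2)T) / (σ√T) = (ln(58.65/67.28) + (0.0748+0.1596²/2)·1.97) / 0.224009 = (-0.137275 + 0.172446) / 0.224009 = 0.157005
d₂ = d₁ − σ√T = 0.157005 − 0.224009 = -0.067004
e^{−rT} = e^{−0.0748·1.97} = 0.862987
N(d₁) = 0.562380,  N(d₂) = 0.473289
Call price V = S·N(d₁) − K·e^{−rT}·N(d₂) = 32.983567 − 27.480000 = 5.503566
ρ = K·T·e^{−rT}·N(d₂) = 54.135601

price = 5.503566
ρ = 54.135601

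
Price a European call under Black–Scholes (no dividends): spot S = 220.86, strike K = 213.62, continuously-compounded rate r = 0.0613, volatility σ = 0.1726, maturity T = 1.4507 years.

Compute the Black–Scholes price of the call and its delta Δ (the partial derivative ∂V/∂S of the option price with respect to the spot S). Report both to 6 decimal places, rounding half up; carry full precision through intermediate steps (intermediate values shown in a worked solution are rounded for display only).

σ√T = 0.1726·√1.4507 = 0.207888
d₁ = (ln(S/K) + (r+σ²/2)T) / (σ√T) = (ln(220.86/213.62) + (0.0613+0.1726²/2)·1.4507) / 0.207888 = (0.033330 + 0.110537) / 0.207888 = 0.692040
d₂ = d₁ − σ√T = 0.692040 − 0.207888 = 0.484152
e^{−rT} = e^{−0.0613·1.4507} = 0.914912
N(d₁) = 0.755544,  N(d₂) = 0.685861
Call price V = S·N(d₁) − K·e^{−rT}·N(d₂) = 166.869441 − 134.047017 = 32.822424
Δ = N(d₁) = 0.755544

price = 32.822424
Δ = 0.755544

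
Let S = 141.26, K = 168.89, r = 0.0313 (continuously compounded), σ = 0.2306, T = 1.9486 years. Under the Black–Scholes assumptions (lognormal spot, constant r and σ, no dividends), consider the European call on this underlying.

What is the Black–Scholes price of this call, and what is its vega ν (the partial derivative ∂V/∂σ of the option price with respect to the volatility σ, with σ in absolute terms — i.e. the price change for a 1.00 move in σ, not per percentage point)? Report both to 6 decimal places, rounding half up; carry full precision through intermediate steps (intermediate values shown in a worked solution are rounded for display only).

price = 11.626596
ν = 77.038007

σ√T = 0.2306·√1.9486 = 0.321900
d₁ = (ln(S/K) + (r+σ²/2)T) / (σ√T) = (ln(141.26/168.89) + (0.0313+0.2306²/2)·1.9486) / 0.321900 = (-0.178645 + 0.112801) / 0.321900 = -0.204550
d₂ = d₁ − σ√T = -0.204550 − 0.321900 = -0.526450
e^{−rT} = e^{−0.0313·1.9486} = 0.940832
N(d₁) = 0.418962,  N(d₂) = 0.299288
Call price V = S·N(d₁) − K·e^{−rT}·N(d₂) = 59.182561 − 47.555966 = 11.626596
φ(d₁) = (1/√(2π))·e^{−d₁²/2} = 0.390683
ν = S·φ(d₁)·√T = 77.038007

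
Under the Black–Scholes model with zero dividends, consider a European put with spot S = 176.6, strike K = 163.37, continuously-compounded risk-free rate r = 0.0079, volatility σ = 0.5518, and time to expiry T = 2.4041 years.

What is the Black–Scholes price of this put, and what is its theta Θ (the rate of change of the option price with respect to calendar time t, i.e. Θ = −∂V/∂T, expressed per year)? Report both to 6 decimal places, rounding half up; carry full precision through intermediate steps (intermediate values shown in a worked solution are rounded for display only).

σ√T = 0.5518·√2.4041 = 0.855575
d₁ = (ln(S/K) + (r+σ²/2)T) / (σ√T) = (ln(176.6/163.37) + (0.0079+0.5518²/2)·2.4041) / 0.855575 = (0.077870 + 0.384996) / 0.855575 = 0.541000
d₂ = d₁ − σ√T = 0.541000 − 0.855575 = -0.314574
e^{−rT} = e^{−0.0079·2.4041} = 0.981187
N(−d₁) = 0.294254,  N(−d₂) = 0.623458
Put price V = K·e^{−rT}·N(−d₂) − S·N(−d₁) = 99.938069 − 51.965202 = 47.972867
φ(d₁) = (1/√(2π))·e^{−d₁²/2} = 0.344632
Θ = −S·φ(d₁)·σ/(2√T) + r·K·e^{−rT}·N(−d₂) = −10.829821 + 0.789511 = -10.040310

price = 47.972867
Θ = -10.040310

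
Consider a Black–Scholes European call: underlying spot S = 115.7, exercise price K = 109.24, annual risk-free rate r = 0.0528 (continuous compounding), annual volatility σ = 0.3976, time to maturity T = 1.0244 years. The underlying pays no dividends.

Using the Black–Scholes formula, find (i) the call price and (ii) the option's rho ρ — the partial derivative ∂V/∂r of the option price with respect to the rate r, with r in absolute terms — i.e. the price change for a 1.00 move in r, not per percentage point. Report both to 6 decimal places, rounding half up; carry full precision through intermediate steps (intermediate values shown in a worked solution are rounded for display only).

price = 24.239658
ρ = 56.216468

σ√T = 0.3976·√1.0244 = 0.402421
d₁ = (ln(S/K) + (r+σ²/2)T) / (σ√T) = (ln(115.7/109.24) + (0.0528+0.3976²/2)·1.0244) / 0.402421 = (0.057453 + 0.135060) / 0.402421 = 0.478387
d₂ = d₁ − σ√T = 0.478387 − 0.402421 = 0.075965
e^{−rT} = e^{−0.0528·1.0244} = 0.947348
N(d₁) = 0.683813,  N(d₂) = 0.530277
Call price V = S·N(d₁) − K·e^{−rT}·N(d₂) = 79.117116 − 54.877458 = 24.239658
ρ = K·T·e^{−rT}·N(d₂) = 56.216468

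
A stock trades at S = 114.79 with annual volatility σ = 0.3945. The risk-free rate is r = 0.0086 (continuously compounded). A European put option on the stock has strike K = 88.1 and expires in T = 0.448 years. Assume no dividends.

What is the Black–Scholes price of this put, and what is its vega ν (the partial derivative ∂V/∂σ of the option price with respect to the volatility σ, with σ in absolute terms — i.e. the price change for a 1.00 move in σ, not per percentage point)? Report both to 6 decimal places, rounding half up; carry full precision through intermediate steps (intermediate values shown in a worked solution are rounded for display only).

σ√T = 0.3945·√0.448 = 0.264050
d₁ = (ln(S/K) + (r+σ²/2)T) / (σ√T) = (ln(114.79/88.1) + (0.0086+0.3945²/2)·0.448) / 0.264050 = (0.264632 + 0.038714) / 0.264050 = 1.148820
d₂ = d₁ − σ√T = 1.148820 − 0.264050 = 0.884770
e^{−rT} = e^{−0.0086·0.448} = 0.996155
N(−d₁) = 0.125315,  N(−d₂) = 0.188140
Put price V = K·e^{−rT}·N(−d₂) − S·N(−d₁) = 16.511424 − 14.384921 = 2.126503
φ(d₁) = (1/√(2π))·e^{−d₁²/2} = 0.206216
ν = S·φ(d₁)·√T = 15.844004

price = 2.126503
ν = 15.844004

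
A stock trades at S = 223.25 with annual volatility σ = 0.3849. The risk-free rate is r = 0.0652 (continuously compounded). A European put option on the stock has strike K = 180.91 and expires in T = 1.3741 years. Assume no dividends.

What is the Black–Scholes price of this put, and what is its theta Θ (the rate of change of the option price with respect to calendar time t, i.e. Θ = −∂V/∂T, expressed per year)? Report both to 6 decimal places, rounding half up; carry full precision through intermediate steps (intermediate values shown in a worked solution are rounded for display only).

price = 12.962089
Θ = -6.275892

σ√T = 0.3849·√1.3741 = 0.451188
d₁ = (ln(S/K) + (r+σ²/2)T) / (σ√T) = (ln(223.25/180.91) + (0.0652+0.3849²/2)·1.3741) / 0.451188 = (0.210293 + 0.191376) / 0.451188 = 0.890248
d₂ = d₁ − σ√T = 0.890248 − 0.451188 = 0.439061
e^{−rT} = e^{−0.0652·1.3741} = 0.914305
N(−d₁) = 0.186666,  N(−d₂) = 0.330309
Put price V = K·e^{−rT}·N(−d₂) − S·N(−d₁) = 54.635333 − 41.673244 = 12.962089
φ(d₁) = (1/√(2π))·e^{−d₁²/2} = 0.268418
Θ = −S·φ(d₁)·σ/(2√T) + r·K·e^{−rT}·N(−d₂) = −9.838116 + 3.562224 = -6.275892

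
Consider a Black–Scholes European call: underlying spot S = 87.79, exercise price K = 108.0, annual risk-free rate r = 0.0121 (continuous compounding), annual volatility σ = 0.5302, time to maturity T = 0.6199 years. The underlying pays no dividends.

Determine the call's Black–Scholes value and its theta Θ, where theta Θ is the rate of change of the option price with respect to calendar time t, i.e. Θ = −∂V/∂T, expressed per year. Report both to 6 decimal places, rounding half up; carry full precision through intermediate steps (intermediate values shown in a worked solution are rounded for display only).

price = 8.193571
Θ = -11.690614

σ√T = 0.5302·√0.6199 = 0.417446
d₁ = (ln(S/K) + (r+σ²/2)T) / (σ√T) = (ln(87.79/108.0) + (0.0121+0.5302²/2)·0.6199) / 0.417446 = (-0.207184 + 0.094631) / 0.417446 = -0.269621
d₂ = d₁ − σ√T = -0.269621 − 0.417446 = -0.687067
e^{−rT} = e^{−0.0121·0.6199} = 0.992527
N(d₁) = 0.393726,  N(d₂) = 0.246020
Call price V = S·N(d₁) − K·e^{−rT}·N(d₂) = 34.565207 − 26.371637 = 8.193571
φ(d₁) = (1/√(2π))·e^{−d₁²/2} = 0.384702
Θ = −S·φ(d₁)·σ/(2√T) − r·K·e^{−rT}·N(d₂) = −11.371518 − 0.319097 = -11.690614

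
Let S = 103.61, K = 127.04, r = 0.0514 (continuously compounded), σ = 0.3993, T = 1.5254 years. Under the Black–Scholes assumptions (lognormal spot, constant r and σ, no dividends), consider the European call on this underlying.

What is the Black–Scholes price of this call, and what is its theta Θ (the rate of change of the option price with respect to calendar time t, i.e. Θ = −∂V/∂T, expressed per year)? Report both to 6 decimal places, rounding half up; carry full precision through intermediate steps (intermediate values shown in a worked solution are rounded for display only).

σ√T = 0.3993·√1.5254 = 0.493164
d₁ = (ln(S/K) + (r+σ²/2)T) / (σ√T) = (ln(103.61/127.04) + (0.0514+0.3993²/2)·1.5254) / 0.493164 = (-0.203868 + 0.200011) / 0.493164 = -0.007822
d₂ = d₁ − σ√T = -0.007822 − 0.493164 = -0.500985
e^{−rT} = e^{−0.0514·1.5254} = 0.924589
N(d₁) = 0.496880,  N(d₂) = 0.308191
Call price V = S·N(d₁) − K·e^{−rT}·N(d₂) = 51.481702 − 36.200029 = 15.281673
φ(d₁) = (1/√(2π))·e^{−d₁²/2} = 0.398930
Θ = −S·φ(d₁)·σ/(2√T) − r·K·e^{−rT}·N(d₂) = −6.681530 − 1.860681 = -8.542211

price = 15.281673
Θ = -8.542211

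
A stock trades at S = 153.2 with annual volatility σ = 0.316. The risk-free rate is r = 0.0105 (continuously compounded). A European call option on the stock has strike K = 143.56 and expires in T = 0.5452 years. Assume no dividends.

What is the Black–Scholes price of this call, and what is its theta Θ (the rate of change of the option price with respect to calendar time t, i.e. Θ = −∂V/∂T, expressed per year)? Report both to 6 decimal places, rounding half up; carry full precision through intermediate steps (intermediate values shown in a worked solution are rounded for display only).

price = 19.595432
Θ = -12.835626

σ√T = 0.316·√0.5452 = 0.233327
d₁ = (ln(S/K) + (r+σ²/2)T) / (σ√T) = (ln(153.2/143.56) + (0.0105+0.316²/2)·0.5452) / 0.233327 = (0.064991 + 0.032945) / 0.233327 = 0.419739
d₂ = d₁ − σ√T = 0.419739 − 0.233327 = 0.186412
e^{−rT} = e^{−0.0105·0.5452} = 0.994292
N(d₁) = 0.662662,  N(d₂) = 0.573939
Call price V = S·N(d₁) − K·e^{−rT}·N(d₂) = 101.519831 − 81.924398 = 19.595432
φ(d₁) = (1/√(2π))·e^{−d₁²/2} = 0.365303
Θ = −S·φ(d₁)·σ/(2√T) − r·K·e^{−rT}·N(d₂) = −11.975420 − 0.860206 = -12.835626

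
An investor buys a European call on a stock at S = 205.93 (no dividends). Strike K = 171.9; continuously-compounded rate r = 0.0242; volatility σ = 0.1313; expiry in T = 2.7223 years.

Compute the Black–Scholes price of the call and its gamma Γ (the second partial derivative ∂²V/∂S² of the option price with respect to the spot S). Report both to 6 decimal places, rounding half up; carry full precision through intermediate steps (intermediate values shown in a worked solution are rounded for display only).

price = 47.489779
Γ = 0.004114

σ√T = 0.1313·√2.7223 = 0.216637
d₁ = (ln(S/K) + (r+σ²/2)T) / (σ√T) = (ln(205.93/171.9) + (0.0242+0.1313²/2)·2.7223) / 0.216637 = (0.180623 + 0.089345) / 0.216637 = 1.246180
d₂ = d₁ − σ√T = 1.246180 − 0.216637 = 1.029543
e^{−rT} = e^{−0.0242·2.7223} = 0.936244
N(d₁) = 0.893651,  N(d₂) = 0.848388
Call price V = S·N(d₁) − K·e^{−rT}·N(d₂) = 184.029536 − 136.539757 = 47.489779
φ(d₁) = (1/√(2π))·e^{−d₁²/2} = 0.183522
Γ = φ(d₁) / (S·σ·√T) = 0.004114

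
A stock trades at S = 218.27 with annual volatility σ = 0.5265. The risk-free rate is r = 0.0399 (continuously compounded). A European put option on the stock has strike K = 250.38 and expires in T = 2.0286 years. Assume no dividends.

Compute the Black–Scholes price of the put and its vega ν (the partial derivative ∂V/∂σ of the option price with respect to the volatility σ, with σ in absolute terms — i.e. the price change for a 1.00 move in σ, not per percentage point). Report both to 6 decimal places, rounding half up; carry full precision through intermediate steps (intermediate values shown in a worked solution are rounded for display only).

σ√T = 0.5265·√2.0286 = 0.749888
d₁ = (ln(S/K) + (r+σ²/2)T) / (σ√T) = (ln(218.27/250.38) + (0.0399+0.5265²/2)·2.0286) / 0.749888 = (-0.137247 + 0.362107) / 0.749888 = 0.299859
d₂ = d₁ − σ√T = 0.299859 − 0.749888 = -0.450030
e^{−rT} = e^{−0.0399·2.0286} = 0.922248
N(−d₁) = 0.382143,  N(−d₂) = 0.673655
Put price V = K·e^{−rT}·N(−d₂) − S·N(−d₁) = 155.555440 − 83.410247 = 72.145194
φ(d₁) = (1/√(2π))·e^{−d₁²/2} = 0.381404
ν = S·φ(d₁)·√T = 118.570730

price = 72.145194
ν = 118.570730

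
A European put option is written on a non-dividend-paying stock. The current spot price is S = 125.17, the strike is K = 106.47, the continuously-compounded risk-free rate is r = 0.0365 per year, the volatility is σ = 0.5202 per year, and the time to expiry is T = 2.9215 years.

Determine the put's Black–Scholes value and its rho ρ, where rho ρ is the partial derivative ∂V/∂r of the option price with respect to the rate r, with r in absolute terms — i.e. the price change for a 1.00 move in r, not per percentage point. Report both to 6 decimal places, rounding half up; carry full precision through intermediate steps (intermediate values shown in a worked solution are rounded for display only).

σ√T = 0.5202·√2.9215 = 0.889146
d₁ = (ln(S/K) + (r+σ²/2)T) / (σ√T) = (ln(125.17/106.47) + (0.0365+0.5202²/2)·2.9215) / 0.889146 = (0.161810 + 0.501925) / 0.889146 = 0.746486
d₂ = d₁ − σ√T = 0.746486 − 0.889146 = -0.142661
e^{−rT} = e^{−0.0365·2.9215} = 0.898854
N(−d₁) = 0.227687,  N(−d₂) = 0.556721
Put price V = K·e^{−rT}·N(−d₂) − S·N(−d₁) = 53.278742 − 28.499590 = 24.779152
ρ = −K·T·e^{−rT}·N(−d₂) = -155.653844

price = 24.779152
ρ = -155.653844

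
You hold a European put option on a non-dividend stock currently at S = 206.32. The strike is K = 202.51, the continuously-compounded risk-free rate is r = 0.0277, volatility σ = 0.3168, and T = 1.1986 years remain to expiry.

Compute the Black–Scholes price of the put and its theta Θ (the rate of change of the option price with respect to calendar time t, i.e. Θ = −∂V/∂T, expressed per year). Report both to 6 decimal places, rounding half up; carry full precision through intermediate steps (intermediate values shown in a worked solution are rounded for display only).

price = 22.781852
Θ = -8.538955

σ√T = 0.3168·√1.1986 = 0.346835
d₁ = (ln(S/K) + (r+σ²/2)T) / (σ√T) = (ln(206.32/202.51) + (0.0277+0.3168²/2)·1.1986) / 0.346835 = (0.018639 + 0.093348) / 0.346835 = 0.322884
d₂ = d₁ − σ√T = 0.322884 − 0.346835 = -0.023950
e^{−rT} = e^{−0.0277·1.1986} = 0.967344
N(−d₁) = 0.373391,  N(−d₂) = 0.509554
Put price V = K·e^{−rT}·N(−d₂) − S·N(−d₁) = 99.819976 − 77.038124 = 22.781852
φ(d₁) = (1/√(2π))·e^{−d₁²/2} = 0.378679
Θ = −S·φ(d₁)·σ/(2√T) + r·K·e^{−rT}·N(−d₂) = −11.303968 + 2.765013 = -8.538955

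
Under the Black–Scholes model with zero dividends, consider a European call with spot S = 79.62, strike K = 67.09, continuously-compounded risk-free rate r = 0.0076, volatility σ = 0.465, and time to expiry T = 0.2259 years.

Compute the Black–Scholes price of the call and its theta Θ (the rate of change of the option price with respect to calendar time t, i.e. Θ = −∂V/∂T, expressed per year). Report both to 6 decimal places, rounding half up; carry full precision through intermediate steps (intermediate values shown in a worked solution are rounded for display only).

price = 14.638417
Θ = -10.809785

σ√T = 0.465·√0.2259 = 0.221010
d₁ = (ln(S/K) + (r+σ²/2)T) / (σ√T) = (ln(79.62/67.09) + (0.0076+0.465²/2)·0.2259) / 0.221010 = (0.171230 + 0.026139) / 0.221010 = 0.893037
d₂ = d₁ − σ√T = 0.893037 − 0.221010 = 0.672028
e^{−rT} = e^{−0.0076·0.2259} = 0.998285
N(d₁) = 0.814081,  N(d₂) = 0.749217
Call price V = S·N(d₁) − K·e^{−rT}·N(d₂) = 64.817160 − 50.178743 = 14.638417
φ(d₁) = (1/√(2π))·e^{−d₁²/2} = 0.267751
Θ = −S·φ(d₁)·σ/(2√T) − r·K·e^{−rT}·N(d₂) = −10.428427 − 0.381358 = -10.809785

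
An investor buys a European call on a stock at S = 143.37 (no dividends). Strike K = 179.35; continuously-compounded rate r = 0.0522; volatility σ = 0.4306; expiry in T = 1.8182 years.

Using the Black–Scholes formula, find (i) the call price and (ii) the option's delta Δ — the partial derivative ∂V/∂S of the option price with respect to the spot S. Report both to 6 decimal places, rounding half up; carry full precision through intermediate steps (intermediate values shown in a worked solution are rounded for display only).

σ√T = 0.4306·√1.8182 = 0.580624
d₁ = (ln(S/K) + (r+σ²/2)T) / (σ√T) = (ln(143.37/179.35) + (0.0522+0.4306²/2)·1.8182) / 0.580624 = (-0.223911 + 0.263472) / 0.580624 = 0.068136
d₂ = d₁ − σ√T = 0.068136 − 0.580624 = -0.512488
e^{−rT} = e^{−0.0522·1.8182} = 0.909455
N(d₁) = 0.527161,  N(d₂) = 0.304155
Call price V = S·N(d₁) − K·e^{−rT}·N(d₂) = 75.579134 − 49.610924 = 25.968209
Δ = N(d₁) = 0.527161

price = 25.968209
Δ = 0.527161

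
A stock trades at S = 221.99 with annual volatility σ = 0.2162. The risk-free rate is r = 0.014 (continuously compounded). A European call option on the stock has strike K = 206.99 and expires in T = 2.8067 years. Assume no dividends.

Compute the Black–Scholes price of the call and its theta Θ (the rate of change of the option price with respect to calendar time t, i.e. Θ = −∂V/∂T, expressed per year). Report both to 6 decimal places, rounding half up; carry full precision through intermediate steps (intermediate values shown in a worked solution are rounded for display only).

σ√T = 0.2162·√2.8067 = 0.362204
d₁ = (ln(S/K) + (r+σ²/2)T) / (σ√T) = (ln(221.99/206.99) + (0.014+0.2162²/2)·2.8067) / 0.362204 = (0.069962 + 0.104890) / 0.362204 = 0.482743
d₂ = d₁ − σ√T = 0.482743 − 0.362204 = 0.120539
e^{−rT} = e^{−0.014·2.8067} = 0.961468
N(d₁) = 0.685361,  N(d₂) = 0.547972
Call price V = S·N(d₁) − K·e^{−rT}·N(d₂) = 152.143270 − 109.054223 = 43.089047
φ(d₁) = (1/√(2π))·e^{−d₁²/2} = 0.355063
Θ = −S·φ(d₁)·σ/(2√T) − r·K·e^{−rT}·N(d₂) = −5.085890 − 1.526759 = -6.612649

price = 43.089047
Θ = -6.612649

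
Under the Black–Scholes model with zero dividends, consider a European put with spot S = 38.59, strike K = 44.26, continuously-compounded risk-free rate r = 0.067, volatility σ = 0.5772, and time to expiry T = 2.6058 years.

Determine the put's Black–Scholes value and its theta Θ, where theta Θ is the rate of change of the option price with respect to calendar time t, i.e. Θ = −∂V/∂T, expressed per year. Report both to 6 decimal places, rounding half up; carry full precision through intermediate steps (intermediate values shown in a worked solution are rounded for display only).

σ√T = 0.5772·√2.6058 = 0.931745
d₁ = (ln(S/K) + (r+σ²/2)T) / (σ√T) = (ln(38.59/44.26) + (0.067+0.5772²/2)·2.6058) / 0.931745 = (-0.137088 + 0.608663) / 0.931745 = 0.506120
d₂ = d₁ − σ√T = 0.506120 − 0.931745 = -0.425625
e^{−rT} = e^{−0.067·2.6058} = 0.839802
N(−d₁) = 0.306386,  N(−d₂) = 0.664809
Put price V = K·e^{−rT}·N(−d₂) − S·N(−d₁) = 24.710735 − 11.823446 = 12.887289
φ(d₁) = (1/√(2π))·e^{−d₁²/2} = 0.350983
Θ = −S·φ(d₁)·σ/(2√T) + r·K·e^{−rT}·N(−d₂) = −2.421513 + 1.655619 = -0.765894

price = 12.887289
Θ = -0.765894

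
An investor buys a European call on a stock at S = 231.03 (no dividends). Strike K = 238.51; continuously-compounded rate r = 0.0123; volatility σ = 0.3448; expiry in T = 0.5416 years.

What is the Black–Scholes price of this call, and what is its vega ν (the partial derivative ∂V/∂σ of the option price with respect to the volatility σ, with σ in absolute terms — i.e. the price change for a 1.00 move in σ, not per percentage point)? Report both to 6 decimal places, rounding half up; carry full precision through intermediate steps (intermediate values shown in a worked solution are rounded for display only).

σ√T = 0.3448·√0.5416 = 0.253750
d₁ = (ln(S/K) + (r+σ²/2)T) / (σ√T) = (ln(231.03/238.51) + (0.0123+0.3448²/2)·0.5416) / 0.253750 = (-0.031864 + 0.038856) / 0.253750 = 0.027557
d₂ = d₁ − σ√T = 0.027557 − 0.253750 = -0.226193
e^{−rT} = e^{−0.0123·0.5416} = 0.993360
N(d₁) = 0.510992,  N(d₂) = 0.410526
Call price V = S·N(d₁) − K·e^{−rT}·N(d₂) = 118.054552 − 97.264349 = 20.790203
φ(d₁) = (1/√(2π))·e^{−d₁²/2} = 0.398791
ν = S·φ(d₁)·√T = 67.803618

price = 20.790203
ν = 67.803618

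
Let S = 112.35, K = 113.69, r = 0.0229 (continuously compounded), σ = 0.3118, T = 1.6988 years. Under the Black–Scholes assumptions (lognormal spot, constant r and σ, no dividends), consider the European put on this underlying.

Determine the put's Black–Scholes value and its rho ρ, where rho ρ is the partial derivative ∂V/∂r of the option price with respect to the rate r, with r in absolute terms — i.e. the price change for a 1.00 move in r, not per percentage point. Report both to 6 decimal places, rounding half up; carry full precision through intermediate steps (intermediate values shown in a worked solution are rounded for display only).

σ√T = 0.3118·√1.6988 = 0.406394
d₁ = (ln(S/K) + (r+σ²/2)T) / (σ√T) = (ln(112.35/113.69) + (0.0229+0.3118²/2)·1.6988) / 0.406394 = (-0.011856 + 0.121481) / 0.406394 = 0.269748
d₂ = d₁ − σ√T = 0.269748 − 0.406394 = -0.136646
e^{−rT} = e^{−0.0229·1.6988} = 0.961844
N(−d₁) = 0.393677,  N(−d₂) = 0.554345
Put price V = K·e^{−rT}·N(−d₂) − S·N(−d₁) = 60.618738 − 44.229603 = 16.389134
ρ = −K·T·e^{−rT}·N(−d₂) = -102.979112

price = 16.389134
ρ = -102.979112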